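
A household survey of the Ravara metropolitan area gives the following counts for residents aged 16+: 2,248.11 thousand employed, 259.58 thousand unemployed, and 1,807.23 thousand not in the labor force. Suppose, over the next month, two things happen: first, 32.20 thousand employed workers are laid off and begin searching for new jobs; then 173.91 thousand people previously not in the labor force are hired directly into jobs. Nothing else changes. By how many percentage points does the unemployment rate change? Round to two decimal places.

Initially, labor force = 2,248.11 + 259.58 = 2,507.69 thousand, so u = 259.58/2,507.69 = 10.35%.
After the first change, employed falls and unemployed rises by 32.20; labor force unchanged → E = 2,215.91, U = 291.78, labor force = 2,507.69 thousand.
After the second change, employed and labor force both rise by 173.91; unemployed unchanged → E = 2,389.82, U = 291.78, labor force = 2,681.60 thousand.
New unemployment rate = 291.78 / 2,681.60 = 10.88%.
Change = 10.88% − 10.35% = +0.53 percentage points.

The unemployment rate changes by +0.53 percentage points.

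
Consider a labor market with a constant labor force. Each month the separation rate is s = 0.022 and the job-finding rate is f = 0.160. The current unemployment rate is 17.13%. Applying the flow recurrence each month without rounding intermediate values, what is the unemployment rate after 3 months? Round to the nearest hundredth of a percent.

Unemployment rate after three months ≈ 14.85%.

With a fixed labor force, u_{t+1} = u_t + s·(1−u_t) − f·u_t = u_t·(1−s−f) + s.
Here 1−s−f = 0.818 and s = 0.022.
u_1 = 0.171300 × 0.818 + 0.022 = 0.162123.
u_2 = 0.162123 × 0.818 + 0.022 = 0.154617.
u_3 = 0.154617 × 0.818 + 0.022 = 0.148477.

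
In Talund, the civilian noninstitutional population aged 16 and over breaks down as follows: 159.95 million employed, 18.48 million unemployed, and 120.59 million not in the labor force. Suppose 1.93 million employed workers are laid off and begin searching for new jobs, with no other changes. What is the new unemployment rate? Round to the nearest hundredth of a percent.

New unemployment rate ≈ 11.44%.

Initially, labor force = 159.95 + 18.48 = 178.43 million, so u = 18.48/178.43 = 10.36%.
After the change, employed falls and unemployed rises by 1.93; labor force unchanged → E = 158.02, U = 20.41, labor force = 178.43 million.
New unemployment rate = 20.41 / 178.43 = 11.44%.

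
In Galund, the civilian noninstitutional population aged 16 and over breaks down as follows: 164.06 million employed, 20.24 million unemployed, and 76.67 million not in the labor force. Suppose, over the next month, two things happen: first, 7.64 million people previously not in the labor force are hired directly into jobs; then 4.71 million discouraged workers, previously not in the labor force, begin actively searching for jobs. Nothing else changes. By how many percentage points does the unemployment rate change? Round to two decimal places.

The unemployment rate changes by +1.71 percentage points.

Initially, labor force = 164.06 + 20.24 = 184.30 million, so u = 20.24/184.30 = 10.98%.
After the first change, employed and labor force both rise by 7.64; unemployed unchanged → E = 171.70, U = 20.24, labor force = 191.94 million.
After the second change, unemployed and labor force both rise by 4.71 → E = 171.70, U = 24.95, labor force = 196.65 million.
New unemployment rate = 24.95 / 196.65 = 12.69%.
Change = 12.69% − 10.98% = +1.71 percentage points.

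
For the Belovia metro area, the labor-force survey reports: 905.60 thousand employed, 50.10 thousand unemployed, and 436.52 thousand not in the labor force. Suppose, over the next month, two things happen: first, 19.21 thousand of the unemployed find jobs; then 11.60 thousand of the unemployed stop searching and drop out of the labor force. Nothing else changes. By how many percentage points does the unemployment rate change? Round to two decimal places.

The unemployment rate changes by −3.20 percentage points.

Initially, labor force = 905.60 + 50.10 = 955.70 thousand, so u = 50.10/955.70 = 5.24%.
After the first change, unemployed falls and employed rises by 19.21; labor force unchanged → E = 924.81, U = 30.89, labor force = 955.70 thousand.
After the second change, unemployed and labor force both fall by 11.60 → E = 924.81, U = 19.29, labor force = 944.10 thousand.
New unemployment rate = 19.29 / 944.10 = 2.04%.
Change = 2.04% − 5.24% = −3.20 percentage points.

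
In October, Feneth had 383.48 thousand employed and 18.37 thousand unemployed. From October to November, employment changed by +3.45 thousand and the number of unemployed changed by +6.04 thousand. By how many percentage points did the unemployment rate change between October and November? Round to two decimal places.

The unemployment rate changed by +1.36 percentage points.

October: labor force = 383.48 + 18.37 = 401.85; u = 18.37/401.85 = 4.57%.
November: labor force = 386.93 + 24.41 = 411.34; u = 24.41/411.34 = 5.93%.
Change = 5.93% − 4.57% = +1.36 pp.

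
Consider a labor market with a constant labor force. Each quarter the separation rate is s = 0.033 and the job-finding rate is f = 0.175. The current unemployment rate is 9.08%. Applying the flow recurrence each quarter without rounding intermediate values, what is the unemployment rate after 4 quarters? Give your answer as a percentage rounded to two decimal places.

Unemployment rate after four quarters ≈ 13.20%.

With a fixed labor force, u_{t+1} = u_t + s·(1−u_t) − f·u_t = u_t·(1−s−f) + s.
Here 1−s−f = 0.792 and s = 0.033.
u_1 = 0.090800 × 0.792 + 0.033 = 0.104914.
u_2 = 0.104914 × 0.792 + 0.033 = 0.116092.
u_3 = 0.116092 × 0.792 + 0.033 = 0.124945.
u_4 = 0.124945 × 0.792 + 0.033 = 0.131956.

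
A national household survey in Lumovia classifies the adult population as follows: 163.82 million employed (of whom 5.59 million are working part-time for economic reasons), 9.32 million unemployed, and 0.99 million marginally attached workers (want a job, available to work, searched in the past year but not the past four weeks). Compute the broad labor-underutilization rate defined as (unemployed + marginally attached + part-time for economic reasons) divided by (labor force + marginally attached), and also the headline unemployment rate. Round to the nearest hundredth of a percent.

Broad underutilization rate ≈ 9.13%; headline unemployment rate ≈ 5.38%.

Labor force = 163.82 + 9.32 = 173.14 million.
Numerator = 9.32 + 0.99 + 5.59 = 15.90 million.
Denominator = 173.14 + 0.99 = 174.13 million.
Broad rate = 15.90 / 174.13 = 9.13%.
Headline unemployment rate = 9.32 / 173.14 = 5.38%.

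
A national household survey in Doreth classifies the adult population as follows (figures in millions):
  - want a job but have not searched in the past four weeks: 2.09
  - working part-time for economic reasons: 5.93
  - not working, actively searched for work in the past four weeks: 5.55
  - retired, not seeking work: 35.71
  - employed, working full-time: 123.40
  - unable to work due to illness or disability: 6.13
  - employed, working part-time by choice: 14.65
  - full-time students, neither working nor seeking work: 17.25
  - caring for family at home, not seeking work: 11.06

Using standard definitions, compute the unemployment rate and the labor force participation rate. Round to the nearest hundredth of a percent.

Employed = 5.93 + 123.40 + 14.65 = 143.98 million (anyone who worked, including part-time for economic reasons, counts as employed).
Unemployed = 5.55 million.
Labor force = 143.98 + 5.55 = 149.53 million.
Not in labor force = 2.09 + 35.71 + 6.13 + 17.25 + 11.06 = 72.24 million (those not working and not actively searching are outside the labor force — including those who want a job but have given up searching).
Civilian working-age population = 149.53 + 72.24 = 221.77 million.
Unemployment rate = 5.55 / 149.53 = 3.71%.
Labor force participation rate = 149.53 / 221.77 = 67.43%.

Unemployment rate ≈ 3.71%; labor force participation rate ≈ 67.43%.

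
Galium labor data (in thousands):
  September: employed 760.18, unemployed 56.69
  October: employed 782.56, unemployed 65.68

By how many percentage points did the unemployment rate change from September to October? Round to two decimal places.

September: labor force = 760.18 + 56.69 = 816.87; u = 56.69/816.87 = 6.94%.
October: labor force = 782.56 + 65.68 = 848.24; u = 65.68/848.24 = 7.74%.
Change = 7.74% − 6.94% = +0.80 pp.

The unemployment rate changed by +0.80 percentage points.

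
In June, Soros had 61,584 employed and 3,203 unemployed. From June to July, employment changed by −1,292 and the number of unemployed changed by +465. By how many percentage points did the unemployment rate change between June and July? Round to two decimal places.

The unemployment rate changed by +0.79 percentage points.

June: labor force = 61,584 + 3,203 = 64,787; u = 3,203/64,787 = 4.94%.
July: labor force = 60,292 + 3,668 = 63,960; u = 3,668/63,960 = 5.73%.
Change = 5.73% − 4.94% = +0.79 pp.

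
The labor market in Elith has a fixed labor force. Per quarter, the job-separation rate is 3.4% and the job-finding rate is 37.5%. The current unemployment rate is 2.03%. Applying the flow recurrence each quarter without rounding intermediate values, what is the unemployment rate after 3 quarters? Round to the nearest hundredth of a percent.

With a fixed labor force, u_{t+1} = u_t + s·(1−u_t) − f·u_t = u_t·(1−s−f) + s.
Here 1−s−f = 0.591 and s = 0.034.
u_1 = 0.020300 × 0.591 + 0.034 = 0.045997.
u_2 = 0.045997 × 0.591 + 0.034 = 0.061184.
u_3 = 0.061184 × 0.591 + 0.034 = 0.070160.

Unemployment rate after three quarters ≈ 7.02%.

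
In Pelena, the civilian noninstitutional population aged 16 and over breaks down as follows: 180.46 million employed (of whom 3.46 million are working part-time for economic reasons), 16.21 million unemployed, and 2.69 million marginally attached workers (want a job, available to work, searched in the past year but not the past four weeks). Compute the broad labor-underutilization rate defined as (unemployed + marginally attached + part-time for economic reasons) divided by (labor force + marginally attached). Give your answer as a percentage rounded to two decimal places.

Broad underutilization rate ≈ 11.22%.

Labor force = 180.46 + 16.21 = 196.67 million.
Numerator = 16.21 + 2.69 + 3.46 = 22.36 million.
Denominator = 196.67 + 2.69 = 199.36 million.
Broad rate = 22.36 / 199.36 = 11.22%.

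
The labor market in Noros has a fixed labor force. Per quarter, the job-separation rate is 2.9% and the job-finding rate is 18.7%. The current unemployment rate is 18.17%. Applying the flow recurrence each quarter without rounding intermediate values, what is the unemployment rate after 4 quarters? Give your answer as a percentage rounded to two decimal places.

Unemployment rate after four quarters ≈ 15.22%.

With a fixed labor force, u_{t+1} = u_t + s·(1−u_t) − f·u_t = u_t·(1−s−f) + s.
Here 1−s−f = 0.784 and s = 0.029.
u_1 = 0.181700 × 0.784 + 0.029 = 0.171453.
u_2 = 0.171453 × 0.784 + 0.029 = 0.163419.
u_3 = 0.163419 × 0.784 + 0.029 = 0.157120.
u_4 = 0.157120 × 0.784 + 0.029 = 0.152182.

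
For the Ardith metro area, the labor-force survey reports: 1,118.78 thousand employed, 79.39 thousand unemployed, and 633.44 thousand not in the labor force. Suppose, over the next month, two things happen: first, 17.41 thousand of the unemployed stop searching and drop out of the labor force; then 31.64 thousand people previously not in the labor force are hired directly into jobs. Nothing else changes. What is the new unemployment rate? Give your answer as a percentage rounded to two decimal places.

Initially, labor force = 1,118.78 + 79.39 = 1,198.17 thousand, so u = 79.39/1,198.17 = 6.63%.
After the first change, unemployed and labor force both fall by 17.41 → E = 1,118.78, U = 61.98, labor force = 1,180.76 thousand.
After the second change, employed and labor force both rise by 31.64; unemployed unchanged → E = 1,150.42, U = 61.98, labor force = 1,212.40 thousand.
New unemployment rate = 61.98 / 1,212.40 = 5.11%.

New unemployment rate ≈ 5.11%.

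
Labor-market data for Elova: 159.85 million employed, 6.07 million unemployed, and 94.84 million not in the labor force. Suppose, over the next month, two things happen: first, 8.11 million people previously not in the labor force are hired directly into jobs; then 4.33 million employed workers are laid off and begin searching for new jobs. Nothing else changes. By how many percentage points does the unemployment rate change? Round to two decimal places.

Initially, labor force = 159.85 + 6.07 = 165.92 million, so u = 6.07/165.92 = 3.66%.
After the first change, employed and labor force both rise by 8.11; unemployed unchanged → E = 167.96, U = 6.07, labor force = 174.03 million.
After the second change, employed falls and unemployed rises by 4.33; labor force unchanged → E = 163.63, U = 10.40, labor force = 174.03 million.
New unemployment rate = 10.40 / 174.03 = 5.98%.
Change = 5.98% − 3.66% = +2.32 percentage points.

The unemployment rate changes by +2.32 percentage points.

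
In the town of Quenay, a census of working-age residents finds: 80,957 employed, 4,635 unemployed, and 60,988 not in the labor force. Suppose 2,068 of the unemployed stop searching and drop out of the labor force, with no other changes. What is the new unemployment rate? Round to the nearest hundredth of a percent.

Initially, labor force = 80,957 + 4,635 = 85,592, so u = 4,635/85,592 = 5.42%.
After the change, unemployed and labor force both fall by 2,068 → E = 80,957, U = 2,567, labor force = 83,524.
New unemployment rate = 2,567 / 83,524 = 3.07%.

New unemployment rate ≈ 3.07%.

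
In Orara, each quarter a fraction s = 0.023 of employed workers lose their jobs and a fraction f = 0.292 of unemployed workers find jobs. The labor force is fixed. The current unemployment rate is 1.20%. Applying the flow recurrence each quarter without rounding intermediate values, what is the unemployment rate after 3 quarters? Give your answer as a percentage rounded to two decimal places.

With a fixed labor force, u_{t+1} = u_t + s·(1−u_t) − f·u_t = u_t·(1−s−f) + s.
Here 1−s−f = 0.685 and s = 0.023.
u_1 = 0.012000 × 0.685 + 0.023 = 0.031220.
u_2 = 0.031220 × 0.685 + 0.023 = 0.044386.
u_3 = 0.044386 × 0.685 + 0.023 = 0.053404.

Unemployment rate after three quarters ≈ 5.34%.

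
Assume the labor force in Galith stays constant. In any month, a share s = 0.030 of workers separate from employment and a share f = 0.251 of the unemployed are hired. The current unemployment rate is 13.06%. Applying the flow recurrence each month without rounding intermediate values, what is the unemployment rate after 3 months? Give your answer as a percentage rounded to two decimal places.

Unemployment rate after three months ≈ 11.56%.

With a fixed labor force, u_{t+1} = u_t + s·(1−u_t) − f·u_t = u_t·(1−s−f) + s.
Here 1−s−f = 0.719 and s = 0.030.
u_1 = 0.130600 × 0.719 + 0.030 = 0.123901.
u_2 = 0.123901 × 0.719 + 0.030 = 0.119085.
u_3 = 0.119085 × 0.719 + 0.030 = 0.115622.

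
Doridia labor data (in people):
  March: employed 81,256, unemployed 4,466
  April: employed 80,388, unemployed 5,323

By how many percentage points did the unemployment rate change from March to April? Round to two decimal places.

The unemployment rate changed by +1.00 percentage points.

March: labor force = 81,256 + 4,466 = 85,722; u = 4,466/85,722 = 5.21%.
April: labor force = 80,388 + 5,323 = 85,711; u = 5,323/85,711 = 6.21%.
Change = 6.21% − 5.21% = +1.00 pp.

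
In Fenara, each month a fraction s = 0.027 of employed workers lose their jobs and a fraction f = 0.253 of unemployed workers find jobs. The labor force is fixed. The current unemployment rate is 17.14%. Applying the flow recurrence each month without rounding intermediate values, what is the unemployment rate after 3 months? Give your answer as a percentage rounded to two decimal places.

With a fixed labor force, u_{t+1} = u_t + s·(1−u_t) − f·u_t = u_t·(1−s−f) + s.
Here 1−s−f = 0.720 and s = 0.027.
u_1 = 0.171400 × 0.720 + 0.027 = 0.150408.
u_2 = 0.150408 × 0.720 + 0.027 = 0.135294.
u_3 = 0.135294 × 0.720 + 0.027 = 0.124412.

Unemployment rate after three months ≈ 12.44%.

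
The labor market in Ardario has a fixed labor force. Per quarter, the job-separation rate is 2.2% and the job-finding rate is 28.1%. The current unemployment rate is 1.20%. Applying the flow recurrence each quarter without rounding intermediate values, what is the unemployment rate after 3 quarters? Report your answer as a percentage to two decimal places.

Unemployment rate after three quarters ≈ 5.21%.

With a fixed labor force, u_{t+1} = u_t + s·(1−u_t) − f·u_t = u_t·(1−s−f) + s.
Here 1−s−f = 0.697 and s = 0.022.
u_1 = 0.012000 × 0.697 + 0.022 = 0.030364.
u_2 = 0.030364 × 0.697 + 0.022 = 0.043164.
u_3 = 0.043164 × 0.697 + 0.022 = 0.052085.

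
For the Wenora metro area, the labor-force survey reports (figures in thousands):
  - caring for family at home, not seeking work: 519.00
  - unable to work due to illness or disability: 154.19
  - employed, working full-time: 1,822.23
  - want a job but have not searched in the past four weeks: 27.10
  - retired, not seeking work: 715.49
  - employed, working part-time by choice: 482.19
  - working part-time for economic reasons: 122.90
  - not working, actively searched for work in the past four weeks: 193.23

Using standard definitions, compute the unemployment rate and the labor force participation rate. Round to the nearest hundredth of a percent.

Employed = 1,822.23 + 482.19 + 122.90 = 2,427.32 thousand (anyone who worked, including part-time for economic reasons, counts as employed).
Unemployed = 193.23 thousand.
Labor force = 2,427.32 + 193.23 = 2,620.55 thousand.
Not in labor force = 519.00 + 154.19 + 27.10 + 715.49 = 1,415.78 thousand (those not working and not actively searching are outside the labor force — including those who want a job but have given up searching).
Civilian working-age population = 2,620.55 + 1,415.78 = 4,036.33 thousand.
Unemployment rate = 193.23 / 2,620.55 = 7.37%.
Labor force participation rate = 2,620.55 / 4,036.33 = 64.92%.

Unemployment rate ≈ 7.37%; labor force participation rate ≈ 64.92%.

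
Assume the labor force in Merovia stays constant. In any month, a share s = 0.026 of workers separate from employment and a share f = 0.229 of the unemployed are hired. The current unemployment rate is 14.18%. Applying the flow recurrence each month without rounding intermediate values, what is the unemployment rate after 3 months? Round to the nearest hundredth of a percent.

Unemployment rate after three months ≈ 11.84%.

With a fixed labor force, u_{t+1} = u_t + s·(1−u_t) − f·u_t = u_t·(1−s−f) + s.
Here 1−s−f = 0.745 and s = 0.026.
u_1 = 0.141800 × 0.745 + 0.026 = 0.131641.
u_2 = 0.131641 × 0.745 + 0.026 = 0.124073.
u_3 = 0.124073 × 0.745 + 0.026 = 0.118434.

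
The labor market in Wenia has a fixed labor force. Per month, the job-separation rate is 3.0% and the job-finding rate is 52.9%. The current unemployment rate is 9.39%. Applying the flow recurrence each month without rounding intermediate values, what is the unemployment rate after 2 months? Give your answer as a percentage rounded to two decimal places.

With a fixed labor force, u_{t+1} = u_t + s·(1−u_t) − f·u_t = u_t·(1−s−f) + s.
Here 1−s−f = 0.441 and s = 0.030.
u_1 = 0.093900 × 0.441 + 0.030 = 0.071410.
u_2 = 0.071410 × 0.441 + 0.030 = 0.061492.

Unemployment rate after two months ≈ 6.15%.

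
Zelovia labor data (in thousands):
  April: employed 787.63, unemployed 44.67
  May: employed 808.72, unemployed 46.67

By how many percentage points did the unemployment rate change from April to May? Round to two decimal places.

April: labor force = 787.63 + 44.67 = 832.30; u = 44.67/832.30 = 5.37%.
May: labor force = 808.72 + 46.67 = 855.39; u = 46.67/855.39 = 5.46%.
Change = 5.46% − 5.37% = +0.09 pp.

The unemployment rate changed by +0.09 percentage points.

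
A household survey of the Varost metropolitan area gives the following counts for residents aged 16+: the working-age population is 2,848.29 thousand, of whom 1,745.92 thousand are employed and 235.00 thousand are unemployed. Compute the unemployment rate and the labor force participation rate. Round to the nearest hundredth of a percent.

Labor force = employed + unemployed = 1,745.92 + 235.00 = 1,980.92 thousand.
Unemployment rate = 235.00 / 1,980.92 = 11.86%.
Labor force participation rate = 1,980.92 / 2,848.29 = 69.55%.

Unemployment rate ≈ 11.86%; labor force participation rate ≈ 69.55%.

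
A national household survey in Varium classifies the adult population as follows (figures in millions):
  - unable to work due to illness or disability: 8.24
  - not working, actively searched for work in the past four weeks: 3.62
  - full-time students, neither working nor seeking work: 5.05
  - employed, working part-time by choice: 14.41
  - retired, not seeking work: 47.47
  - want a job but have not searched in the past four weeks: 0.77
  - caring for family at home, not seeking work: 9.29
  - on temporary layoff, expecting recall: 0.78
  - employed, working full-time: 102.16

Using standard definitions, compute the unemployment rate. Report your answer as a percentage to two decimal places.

Employed = 14.41 + 102.16 = 116.57 million.
Unemployed = 3.62 + 0.78 = 4.40 million (jobless and actively searching, or on temporary layoff).
Labor force = 116.57 + 4.40 = 120.97 million.
Unemployment rate = 4.40 / 120.97 = 3.64%.

Unemployment rate ≈ 3.64%.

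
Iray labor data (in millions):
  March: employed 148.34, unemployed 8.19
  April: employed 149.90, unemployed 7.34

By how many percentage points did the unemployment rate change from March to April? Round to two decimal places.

The unemployment rate changed by −0.56 percentage points.

March: labor force = 148.34 + 8.19 = 156.53; u = 8.19/156.53 = 5.23%.
April: labor force = 149.90 + 7.34 = 157.24; u = 7.34/157.24 = 4.67%.
Change = 4.67% − 5.23% = −0.56 pp.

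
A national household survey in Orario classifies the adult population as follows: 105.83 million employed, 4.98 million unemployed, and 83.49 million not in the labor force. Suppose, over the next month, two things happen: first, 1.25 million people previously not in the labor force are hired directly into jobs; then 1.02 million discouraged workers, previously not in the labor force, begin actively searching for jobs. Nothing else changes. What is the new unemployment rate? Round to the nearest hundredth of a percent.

Initially, labor force = 105.83 + 4.98 = 110.81 million, so u = 4.98/110.81 = 4.49%.
After the first change, employed and labor force both rise by 1.25; unemployed unchanged → E = 107.08, U = 4.98, labor force = 112.06 million.
After the second change, unemployed and labor force both rise by 1.02 → E = 107.08, U = 6.00, labor force = 113.08 million.
New unemployment rate = 6.00 / 113.08 = 5.31%.

New unemployment rate ≈ 5.31%.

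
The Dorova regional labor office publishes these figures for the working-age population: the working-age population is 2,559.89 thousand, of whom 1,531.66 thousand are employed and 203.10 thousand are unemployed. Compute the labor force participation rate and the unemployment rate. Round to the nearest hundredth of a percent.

Labor force = employed + unemployed = 1,531.66 + 203.10 = 1,734.76 thousand.
Unemployment rate = 203.10 / 1,734.76 = 11.71%.
Labor force participation rate = 1,734.76 / 2,559.89 = 67.77%.

Labor force participation rate ≈ 67.77%; unemployment rate ≈ 11.71%.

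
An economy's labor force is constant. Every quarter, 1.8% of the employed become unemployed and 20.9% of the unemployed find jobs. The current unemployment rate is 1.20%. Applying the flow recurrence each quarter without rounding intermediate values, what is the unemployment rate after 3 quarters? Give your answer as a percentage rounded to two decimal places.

Unemployment rate after three quarters ≈ 4.82%.

With a fixed labor force, u_{t+1} = u_t + s·(1−u_t) − f·u_t = u_t·(1−s−f) + s.
Here 1−s−f = 0.773 and s = 0.018.
u_1 = 0.012000 × 0.773 + 0.018 = 0.027276.
u_2 = 0.027276 × 0.773 + 0.018 = 0.039084.
u_3 = 0.039084 × 0.773 + 0.018 = 0.048212.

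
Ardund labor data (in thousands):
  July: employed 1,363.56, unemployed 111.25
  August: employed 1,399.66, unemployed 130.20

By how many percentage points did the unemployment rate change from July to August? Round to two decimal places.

July: labor force = 1,363.56 + 111.25 = 1,474.81; u = 111.25/1,474.81 = 7.54%.
August: labor force = 1,399.66 + 130.20 = 1,529.86; u = 130.20/1,529.86 = 8.51%.
Change = 8.51% − 7.54% = +0.97 pp.

The unemployment rate changed by +0.97 percentage points.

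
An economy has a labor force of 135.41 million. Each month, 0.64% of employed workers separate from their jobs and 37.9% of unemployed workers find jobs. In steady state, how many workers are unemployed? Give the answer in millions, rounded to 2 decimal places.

About 2.25 million are unemployed in steady state.

Steady-state unemployment rate u* = s/(s+f) = 0.64/(0.64+37.9) = 0.016606.
Unemployed = u* × labor force = 0.016606 × 135.41 ≈ 2.25 million.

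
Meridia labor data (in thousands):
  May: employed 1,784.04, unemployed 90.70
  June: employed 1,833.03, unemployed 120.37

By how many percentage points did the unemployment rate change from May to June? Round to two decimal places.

The unemployment rate changed by +1.32 percentage points.

May: labor force = 1,784.04 + 90.70 = 1,874.74; u = 90.70/1,874.74 = 4.84%.
June: labor force = 1,833.03 + 120.37 = 1,953.40; u = 120.37/1,953.40 = 6.16%.
Change = 6.16% − 4.84% = +1.32 pp.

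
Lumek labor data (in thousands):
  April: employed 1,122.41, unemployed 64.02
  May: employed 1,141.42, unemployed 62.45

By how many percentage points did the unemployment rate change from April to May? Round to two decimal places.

The unemployment rate changed by −0.21 percentage points.

April: labor force = 1,122.41 + 64.02 = 1,186.43; u = 64.02/1,186.43 = 5.40%.
May: labor force = 1,141.42 + 62.45 = 1,203.87; u = 62.45/1,203.87 = 5.19%.
Change = 5.19% − 5.40% = −0.21 pp.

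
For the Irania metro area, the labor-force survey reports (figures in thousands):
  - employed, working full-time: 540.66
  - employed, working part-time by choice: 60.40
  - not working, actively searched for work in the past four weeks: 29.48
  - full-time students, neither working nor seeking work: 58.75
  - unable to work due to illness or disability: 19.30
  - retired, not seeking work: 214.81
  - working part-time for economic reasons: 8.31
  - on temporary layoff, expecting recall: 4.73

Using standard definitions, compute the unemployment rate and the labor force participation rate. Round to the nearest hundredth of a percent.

Employed = 540.66 + 60.40 + 8.31 = 609.37 thousand (anyone who worked, including part-time for economic reasons, counts as employed).
Unemployed = 29.48 + 4.73 = 34.21 thousand (jobless and actively searching, or on temporary layoff).
Labor force = 609.37 + 34.21 = 643.58 thousand.
Not in labor force = 58.75 + 19.30 + 214.81 = 292.86 thousand (those not working and not actively searching are outside the labor force).
Civilian working-age population = 643.58 + 292.86 = 936.44 thousand.
Unemployment rate = 34.21 / 643.58 = 5.32%.
Labor force participation rate = 643.58 / 936.44 = 68.73%.

Unemployment rate ≈ 5.32%; labor force participation rate ≈ 68.73%.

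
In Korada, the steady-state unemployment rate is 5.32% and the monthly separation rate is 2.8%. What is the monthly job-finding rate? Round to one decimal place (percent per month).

From u* = s/(s+f): f = s·(1−u)/u.
f = 2.8 × (1 − 0.0532) / 0.0532 = 2.6510 / 0.0532 ≈ 49.8% per month.

Job-finding rate ≈ 49.8% per month.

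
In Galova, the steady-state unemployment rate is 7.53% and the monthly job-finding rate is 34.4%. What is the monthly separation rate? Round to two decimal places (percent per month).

Separation rate ≈ 2.80% per month.

From u* = s/(s+f): s = u·f/(1−u).
s = 0.0753 × 34.4 / (1 − 0.0753) = 2.5903 / 0.9247 ≈ 2.80% per month.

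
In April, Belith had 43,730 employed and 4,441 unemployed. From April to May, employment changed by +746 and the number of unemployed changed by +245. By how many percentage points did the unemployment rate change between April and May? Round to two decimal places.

April: labor force = 43,730 + 4,441 = 48,171; u = 4,441/48,171 = 9.22%.
May: labor force = 44,476 + 4,686 = 49,162; u = 4,686/49,162 = 9.53%.
Change = 9.53% − 9.22% = +0.31 pp.

The unemployment rate changed by +0.31 percentage points.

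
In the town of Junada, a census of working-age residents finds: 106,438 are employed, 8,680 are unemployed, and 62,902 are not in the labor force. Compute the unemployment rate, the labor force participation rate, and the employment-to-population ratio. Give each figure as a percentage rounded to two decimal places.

Unemployment rate ≈ 7.54%; labor force participation rate ≈ 64.67%; employment-population ratio ≈ 59.79%.

Labor force = employed + unemployed = 106,438 + 8,680 = 115,118.
Working-age population = 115,118 + 62,902 = 178,020.
Unemployment rate = 8,680 / 115,118 = 7.54%.
Labor force participation rate = 115,118 / 178,020 = 64.67%.
Employment-population ratio = 106,438 / 178,020 = 59.79%.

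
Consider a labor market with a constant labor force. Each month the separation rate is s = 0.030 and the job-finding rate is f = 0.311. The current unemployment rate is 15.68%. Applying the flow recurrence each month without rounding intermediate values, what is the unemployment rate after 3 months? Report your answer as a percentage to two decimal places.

With a fixed labor force, u_{t+1} = u_t + s·(1−u_t) − f·u_t = u_t·(1−s−f) + s.
Here 1−s−f = 0.659 and s = 0.030.
u_1 = 0.156800 × 0.659 + 0.030 = 0.133331.
u_2 = 0.133331 × 0.659 + 0.030 = 0.117865.
u_3 = 0.117865 × 0.659 + 0.030 = 0.107673.

Unemployment rate after three months ≈ 10.77%.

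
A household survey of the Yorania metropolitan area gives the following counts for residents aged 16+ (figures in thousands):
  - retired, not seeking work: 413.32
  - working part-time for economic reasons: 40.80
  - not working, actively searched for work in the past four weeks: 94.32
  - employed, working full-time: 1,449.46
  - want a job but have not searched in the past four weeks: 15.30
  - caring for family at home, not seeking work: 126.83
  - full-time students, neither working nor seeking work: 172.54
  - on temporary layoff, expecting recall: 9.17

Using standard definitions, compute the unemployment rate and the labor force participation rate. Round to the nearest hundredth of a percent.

Unemployment rate ≈ 6.49%; labor force participation rate ≈ 68.64%.

Employed = 40.80 + 1,449.46 = 1,490.26 thousand (anyone who worked, including part-time for economic reasons, counts as employed).
Unemployed = 94.32 + 9.17 = 103.49 thousand (jobless and actively searching, or on temporary layoff).
Labor force = 1,490.26 + 103.49 = 1,593.75 thousand.
Not in labor force = 413.32 + 15.30 + 126.83 + 172.54 = 727.99 thousand (those not working and not actively searching are outside the labor force — including those who want a job but have given up searching).
Civilian working-age population = 1,593.75 + 727.99 = 2,321.74 thousand.
Unemployment rate = 103.49 / 1,593.75 = 6.49%.
Labor force participation rate = 1,593.75 / 2,321.74 = 68.64%.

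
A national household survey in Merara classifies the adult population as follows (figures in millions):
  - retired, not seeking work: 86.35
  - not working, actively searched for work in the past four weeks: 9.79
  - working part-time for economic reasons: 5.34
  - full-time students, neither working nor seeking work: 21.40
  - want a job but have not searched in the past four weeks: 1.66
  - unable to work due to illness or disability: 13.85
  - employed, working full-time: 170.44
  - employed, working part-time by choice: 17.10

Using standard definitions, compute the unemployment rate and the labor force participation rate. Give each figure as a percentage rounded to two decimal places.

Unemployment rate ≈ 4.83%; labor force participation rate ≈ 62.18%.

Employed = 5.34 + 170.44 + 17.10 = 192.88 million (anyone who worked, including part-time for economic reasons, counts as employed).
Unemployed = 9.79 million.
Labor force = 192.88 + 9.79 = 202.67 million.
Not in labor force = 86.35 + 21.40 + 1.66 + 13.85 = 123.26 million (those not working and not actively searching are outside the labor force — including those who want a job but have given up searching).
Civilian working-age population = 202.67 + 123.26 = 325.93 million.
Unemployment rate = 9.79 / 202.67 = 4.83%.
Labor force participation rate = 202.67 / 325.93 = 62.18%.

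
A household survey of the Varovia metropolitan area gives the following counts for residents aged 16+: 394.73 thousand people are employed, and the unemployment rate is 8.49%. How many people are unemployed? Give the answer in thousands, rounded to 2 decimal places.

Let U be the number unemployed. The labor force is E + U, and U/(E+U) = 0.0849.
So U = 0.0849 × 394.73 / (1 − 0.0849) = 33.5126 / 0.9151 ≈ 36.62 thousand.

About 36.62 thousand are unemployed.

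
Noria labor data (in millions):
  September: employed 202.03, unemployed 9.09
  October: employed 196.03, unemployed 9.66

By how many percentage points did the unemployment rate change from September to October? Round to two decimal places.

The unemployment rate changed by +0.39 percentage points.

September: labor force = 202.03 + 9.09 = 211.12; u = 9.09/211.12 = 4.31%.
October: labor force = 196.03 + 9.66 = 205.69; u = 9.66/205.69 = 4.70%.
Change = 4.70% − 4.31% = +0.39 pp.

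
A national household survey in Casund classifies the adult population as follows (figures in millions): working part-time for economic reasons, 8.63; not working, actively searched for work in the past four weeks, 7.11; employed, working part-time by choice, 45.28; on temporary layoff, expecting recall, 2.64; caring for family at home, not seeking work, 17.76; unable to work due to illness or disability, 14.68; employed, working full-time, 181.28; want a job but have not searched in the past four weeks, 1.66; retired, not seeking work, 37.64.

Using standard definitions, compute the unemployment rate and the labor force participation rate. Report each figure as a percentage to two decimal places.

Employed = 8.63 + 45.28 + 181.28 = 235.19 million (anyone who worked, including part-time for economic reasons, counts as employed).
Unemployed = 7.11 + 2.64 = 9.75 million (jobless and actively searching, or on temporary layoff).
Labor force = 235.19 + 9.75 = 244.94 million.
Not in labor force = 17.76 + 14.68 + 1.66 + 37.64 = 71.74 million (those not working and not actively searching are outside the labor force — including those who want a job but have given up searching).
Civilian working-age population = 244.94 + 71.74 = 316.68 million.
Unemployment rate = 9.75 / 244.94 = 3.98%.
Labor force participation rate = 244.94 / 316.68 = 77.35%.

Unemployment rate ≈ 3.98%; labor force participation rate ≈ 77.35%.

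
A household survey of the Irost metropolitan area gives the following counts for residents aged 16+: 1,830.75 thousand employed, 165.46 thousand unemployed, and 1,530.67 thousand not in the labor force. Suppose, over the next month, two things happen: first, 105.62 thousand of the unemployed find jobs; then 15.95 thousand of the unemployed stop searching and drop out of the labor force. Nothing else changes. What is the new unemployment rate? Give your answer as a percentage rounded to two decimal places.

New unemployment rate ≈ 2.22%.

Initially, labor force = 1,830.75 + 165.46 = 1,996.21 thousand, so u = 165.46/1,996.21 = 8.29%.
After the first change, unemployed falls and employed rises by 105.62; labor force unchanged → E = 1,936.37, U = 59.84, labor force = 1,996.21 thousand.
After the second change, unemployed and labor force both fall by 15.95 → E = 1,936.37, U = 43.89, labor force = 1,980.26 thousand.
New unemployment rate = 43.89 / 1,980.26 = 2.22%.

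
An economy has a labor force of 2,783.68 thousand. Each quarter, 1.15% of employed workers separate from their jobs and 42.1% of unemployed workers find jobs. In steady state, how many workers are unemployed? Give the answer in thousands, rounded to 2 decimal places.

About 74.02 thousand are unemployed in steady state.

Steady-state unemployment rate u* = s/(s+f) = 1.15/(1.15+42.1) = 0.026590.
Unemployed = u* × labor force = 0.026590 × 2,783.68 ≈ 74.02 thousand.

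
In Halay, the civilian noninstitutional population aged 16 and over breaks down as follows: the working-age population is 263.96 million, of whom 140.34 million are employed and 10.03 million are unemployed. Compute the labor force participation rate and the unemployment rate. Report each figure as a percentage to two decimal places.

Labor force participation rate ≈ 56.97%; unemployment rate ≈ 6.67%.

Labor force = employed + unemployed = 140.34 + 10.03 = 150.37 million.
Unemployment rate = 10.03 / 150.37 = 6.67%.
Labor force participation rate = 150.37 / 263.96 = 56.97%.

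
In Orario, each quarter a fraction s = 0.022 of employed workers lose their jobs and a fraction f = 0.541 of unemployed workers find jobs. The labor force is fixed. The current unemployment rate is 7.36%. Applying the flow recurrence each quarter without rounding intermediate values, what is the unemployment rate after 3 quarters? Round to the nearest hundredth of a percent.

With a fixed labor force, u_{t+1} = u_t + s·(1−u_t) − f·u_t = u_t·(1−s−f) + s.
Here 1−s−f = 0.437 and s = 0.022.
u_1 = 0.073600 × 0.437 + 0.022 = 0.054163.
u_2 = 0.054163 × 0.437 + 0.022 = 0.045669.
u_3 = 0.045669 × 0.437 + 0.022 = 0.041957.

Unemployment rate after three quarters ≈ 4.20%.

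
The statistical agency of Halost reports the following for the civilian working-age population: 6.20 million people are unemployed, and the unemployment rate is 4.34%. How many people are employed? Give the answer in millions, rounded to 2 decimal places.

About 136.66 million are employed.

Labor force = U / u = 6.20 / 0.0434 ≈ 142.86 million.
Employed = labor force − unemployed = 142.86 − 6.20 = 136.66 million.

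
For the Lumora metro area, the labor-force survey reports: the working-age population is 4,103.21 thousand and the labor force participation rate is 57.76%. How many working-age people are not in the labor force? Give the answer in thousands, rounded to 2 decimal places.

About 1,733.20 thousand are not in the labor force.

Share not in the labor force = 1 − 0.5776 = 0.4224.
Not in labor force = 0.4224 × 4,103.21 ≈ 1,733.20 thousand.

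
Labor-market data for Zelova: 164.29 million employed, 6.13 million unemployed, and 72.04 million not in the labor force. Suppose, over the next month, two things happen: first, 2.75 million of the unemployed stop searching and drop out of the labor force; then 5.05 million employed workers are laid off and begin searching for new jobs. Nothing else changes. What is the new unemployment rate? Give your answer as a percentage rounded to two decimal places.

New unemployment rate ≈ 5.03%.

Initially, labor force = 164.29 + 6.13 = 170.42 million, so u = 6.13/170.42 = 3.60%.
After the first change, unemployed and labor force both fall by 2.75 → E = 164.29, U = 3.38, labor force = 167.67 million.
After the second change, employed falls and unemployed rises by 5.05; labor force unchanged → E = 159.24, U = 8.43, labor force = 167.67 million.
New unemployment rate = 8.43 / 167.67 = 5.03%.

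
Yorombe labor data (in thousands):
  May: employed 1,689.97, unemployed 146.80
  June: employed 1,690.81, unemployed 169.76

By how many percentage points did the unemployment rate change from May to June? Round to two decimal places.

May: labor force = 1,689.97 + 146.80 = 1,836.77; u = 146.80/1,836.77 = 7.99%.
June: labor force = 1,690.81 + 169.76 = 1,860.57; u = 169.76/1,860.57 = 9.12%.
Change = 9.12% − 7.99% = +1.13 pp.

The unemployment rate changed by +1.13 percentage points.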